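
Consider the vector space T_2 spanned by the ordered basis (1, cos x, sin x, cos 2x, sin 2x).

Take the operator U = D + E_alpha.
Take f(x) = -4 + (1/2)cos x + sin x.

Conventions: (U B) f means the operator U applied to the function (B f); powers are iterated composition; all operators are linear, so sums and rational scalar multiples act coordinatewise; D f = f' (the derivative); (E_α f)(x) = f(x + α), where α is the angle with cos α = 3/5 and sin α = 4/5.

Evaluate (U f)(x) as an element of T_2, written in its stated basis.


the image equals g(x) = -4 + (21/10)cos x - (3/10)sin x

D f = cos x - (1/2)sin x
E_alpha f = -4 + (11/10)cos x + (1/5)sin x
(D + E_alpha) f = -4 + (21/10)cos x - (3/10)sin x


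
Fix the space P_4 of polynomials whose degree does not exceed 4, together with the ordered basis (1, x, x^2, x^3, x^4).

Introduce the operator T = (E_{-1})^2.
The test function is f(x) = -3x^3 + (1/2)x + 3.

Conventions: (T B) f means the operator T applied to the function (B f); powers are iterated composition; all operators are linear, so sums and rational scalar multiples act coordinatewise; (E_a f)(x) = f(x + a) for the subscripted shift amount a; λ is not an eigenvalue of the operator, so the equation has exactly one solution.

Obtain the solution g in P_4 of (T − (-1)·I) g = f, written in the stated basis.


the result is g(x) = -(3/2)x^3 - (9/2)x^2 + (1/4)x + 19/4

write g with unknown coordinates in the stated basis and equate coefficients in (T − (-1)·I) g = f
solving from the highest basis element down gives g = -(3/2)x^3 - (9/2)x^2 + (1/4)x + 19/4
check: T g = -(3/2)x^3 + (9/2)x^2 + (1/4)x - 7/4
so T g − (-1)·g = -3x^3 + (1/2)x + 3 = f ✓


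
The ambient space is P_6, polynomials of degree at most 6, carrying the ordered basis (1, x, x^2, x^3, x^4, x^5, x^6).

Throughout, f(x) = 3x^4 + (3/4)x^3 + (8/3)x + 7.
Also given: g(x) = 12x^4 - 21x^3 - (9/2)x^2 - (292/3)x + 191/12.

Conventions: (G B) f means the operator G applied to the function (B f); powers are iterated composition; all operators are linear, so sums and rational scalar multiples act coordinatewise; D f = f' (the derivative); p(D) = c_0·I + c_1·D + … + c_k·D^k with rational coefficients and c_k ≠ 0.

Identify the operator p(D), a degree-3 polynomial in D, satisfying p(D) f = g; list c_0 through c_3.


D^0 f = 3x^4 + (3/4)x^3 + (8/3)x + 7
D^1 f = 12x^3 + (9/4)x^2 + 8/3
D^2 f = 36x^2 + (9/2)x
D^3 f = 72x + 9/2
matching coefficients of g against c_0 f + c_1 Df + … from the top degree down determines the c_i
solution: c_0 = 4, c_1 = -2, c_2 = 0, c_3 = -3/2

p(D) = 4·I − 2·D − (3/2)·D^3, i.e. c_0 = 4, c_1 = -2, c_2 = 0, c_3 = -3/2


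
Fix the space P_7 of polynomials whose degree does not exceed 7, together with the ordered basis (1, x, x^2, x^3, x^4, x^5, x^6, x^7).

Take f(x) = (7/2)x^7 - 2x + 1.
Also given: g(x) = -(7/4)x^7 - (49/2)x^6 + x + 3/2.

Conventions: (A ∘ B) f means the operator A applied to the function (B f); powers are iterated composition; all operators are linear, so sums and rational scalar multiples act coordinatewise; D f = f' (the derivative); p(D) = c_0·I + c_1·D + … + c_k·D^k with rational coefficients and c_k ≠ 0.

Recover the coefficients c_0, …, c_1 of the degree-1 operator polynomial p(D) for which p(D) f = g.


D^0 f = (7/2)x^7 - 2x + 1
D^1 f = (49/2)x^6 - 2
matching coefficients of g against c_0 f + c_1 Df + … from the top degree down determines the c_i
solution: c_0 = -1/2, c_1 = -1

c_0 = -1/2, c_1 = -1


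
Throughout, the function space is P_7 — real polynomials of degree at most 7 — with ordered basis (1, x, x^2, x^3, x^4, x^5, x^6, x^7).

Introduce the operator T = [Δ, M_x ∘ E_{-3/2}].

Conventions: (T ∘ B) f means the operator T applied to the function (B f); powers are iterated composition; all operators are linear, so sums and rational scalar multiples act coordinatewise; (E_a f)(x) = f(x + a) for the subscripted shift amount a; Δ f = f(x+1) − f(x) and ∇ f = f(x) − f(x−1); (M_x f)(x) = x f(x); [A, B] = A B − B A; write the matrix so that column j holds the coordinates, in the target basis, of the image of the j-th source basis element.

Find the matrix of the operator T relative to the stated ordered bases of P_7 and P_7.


the matrix is [[1, -1/2, 1/4, -1/8, 1/16, -1/32, 1/64, -1/128]; [0, 1, -1, 3/4, -1/2, 5/16, -3/16, 7/64]; [0, 0, 1, -3/2, 3/2, -5/4, 15/16, -21/32]; [0, 0, 0, 1, -2, 5/2, -5/2, 35/16]; [0, 0, 0, 0, 1, -5/2, 15/4, -35/8]; [0, 0, 0, 0, 0, 1, -3, 21/4]; [0, 0, 0, 0, 0, 0, 1, -7/2]; [0, 0, 0, 0, 0, 0, 0, 1]] (rows listed top to bottom)

image of 1: 1
image of x: x - 1/2
image of x^2: x^2 - x + 1/4
image of x^3: x^3 - (3/2)x^2 + (3/4)x - 1/8
image of x^4: x^4 - 2x^3 + (3/2)x^2 - (1/2)x + 1/16
image of x^5: x^5 - (5/2)x^4 + (5/2)x^3 - (5/4)x^2 + (5/16)x - 1/32
image of x^6: x^6 - 3x^5 + (15/4)x^4 - (5/2)x^3 + (15/16)x^2 - (3/16)x + 1/64
image of x^7: x^7 - (7/2)x^6 + (21/4)x^5 - (35/8)x^4 + (35/16)x^3 - (21/32)x^2 + (7/64)x - 1/128
each image's coordinates form column j of the matrix


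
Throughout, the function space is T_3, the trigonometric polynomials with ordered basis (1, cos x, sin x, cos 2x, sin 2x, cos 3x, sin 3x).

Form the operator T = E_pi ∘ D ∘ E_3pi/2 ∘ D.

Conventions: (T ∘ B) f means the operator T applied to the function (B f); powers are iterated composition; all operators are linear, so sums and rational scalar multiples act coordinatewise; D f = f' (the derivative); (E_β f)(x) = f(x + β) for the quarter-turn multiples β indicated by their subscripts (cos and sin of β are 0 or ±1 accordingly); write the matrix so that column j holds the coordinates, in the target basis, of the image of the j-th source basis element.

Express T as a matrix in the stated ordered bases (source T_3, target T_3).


image of 1: 0
image of cos x: sin x
image of sin x: -cos x
image of cos 2x: 4cos 2x
image of sin 2x: 4sin 2x
image of cos 3x: -9sin 3x
image of sin 3x: 9cos 3x
each image's coordinates form column j of the matrix

the matrix is [[0, 0, 0, 0, 0, 0, 0]; [0, 0, -1, 0, 0, 0, 0]; [0, 1, 0, 0, 0, 0, 0]; [0, 0, 0, 4, 0, 0, 0]; [0, 0, 0, 0, 4, 0, 0]; [0, 0, 0, 0, 0, 0, 9]; [0, 0, 0, 0, 0, -9, 0]] (rows listed top to bottom)


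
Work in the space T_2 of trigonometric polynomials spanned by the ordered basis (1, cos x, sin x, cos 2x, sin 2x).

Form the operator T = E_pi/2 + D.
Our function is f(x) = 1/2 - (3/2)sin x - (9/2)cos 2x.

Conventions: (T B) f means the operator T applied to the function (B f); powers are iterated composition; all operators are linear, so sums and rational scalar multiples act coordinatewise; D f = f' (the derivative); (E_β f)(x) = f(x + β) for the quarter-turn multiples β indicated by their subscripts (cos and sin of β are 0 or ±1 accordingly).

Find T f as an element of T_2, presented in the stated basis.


E_pi/2 f = 1/2 - (3/2)cos x + (9/2)cos 2x
D f = -(3/2)cos x + 9sin 2x
(E_pi/2 + D) f = 1/2 - 3cos x + (9/2)cos 2x + 9sin 2x

g(x) = 1/2 - 3cos x + (9/2)cos 2x + 9sin 2x


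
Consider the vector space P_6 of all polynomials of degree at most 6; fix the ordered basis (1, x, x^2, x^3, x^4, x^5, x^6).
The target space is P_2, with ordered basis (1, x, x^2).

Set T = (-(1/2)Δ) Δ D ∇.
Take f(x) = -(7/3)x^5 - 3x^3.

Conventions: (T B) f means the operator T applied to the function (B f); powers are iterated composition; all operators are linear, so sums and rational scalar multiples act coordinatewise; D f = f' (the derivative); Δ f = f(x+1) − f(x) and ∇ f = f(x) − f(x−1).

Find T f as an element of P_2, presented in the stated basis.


g(x) = 140x + 70

∇ f = -(35/3)x^4 + (70/3)x^3 - (97/3)x^2 + (62/3)x - 16/3
D ∇ f = -(140/3)x^3 + 70x^2 - (194/3)x + 62/3
Δ (D ∇) f = -140x^2 - 124/3
Δ Δ (D ∇) f = -280x - 140
(-(1/2)Δ) Δ (D ∇) f = 140x + 70


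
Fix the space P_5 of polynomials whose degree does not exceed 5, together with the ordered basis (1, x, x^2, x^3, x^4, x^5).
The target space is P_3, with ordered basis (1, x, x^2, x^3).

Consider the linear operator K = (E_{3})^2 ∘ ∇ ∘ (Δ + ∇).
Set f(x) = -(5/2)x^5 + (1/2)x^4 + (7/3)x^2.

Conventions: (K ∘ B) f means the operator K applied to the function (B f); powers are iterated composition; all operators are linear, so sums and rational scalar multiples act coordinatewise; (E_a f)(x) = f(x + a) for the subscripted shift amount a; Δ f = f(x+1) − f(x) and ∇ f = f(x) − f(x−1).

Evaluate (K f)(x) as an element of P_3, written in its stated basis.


Δ f = -(25/2)x^4 - 23x^3 - 22x^2 - (35/6)x + 1/3
∇ f = -(25/2)x^4 + 27x^3 - 28x^2 + (115/6)x - 16/3
(Δ + ∇) f = -25x^4 + 4x^3 - 50x^2 + (40/3)x - 5
∇ (Δ + ∇) f = -100x^3 + 162x^2 - 212x + 277/3
E_{3} ∇ (Δ + ∇) f = -100x^3 - 738x^2 - 1940x - 5357/3
E_{3} E_{3} ∇ (Δ + ∇) f = -100x^3 - 1638x^2 - 9068x - 50843/3

the image equals g(x) = -100x^3 - 1638x^2 - 9068x - 50843/3


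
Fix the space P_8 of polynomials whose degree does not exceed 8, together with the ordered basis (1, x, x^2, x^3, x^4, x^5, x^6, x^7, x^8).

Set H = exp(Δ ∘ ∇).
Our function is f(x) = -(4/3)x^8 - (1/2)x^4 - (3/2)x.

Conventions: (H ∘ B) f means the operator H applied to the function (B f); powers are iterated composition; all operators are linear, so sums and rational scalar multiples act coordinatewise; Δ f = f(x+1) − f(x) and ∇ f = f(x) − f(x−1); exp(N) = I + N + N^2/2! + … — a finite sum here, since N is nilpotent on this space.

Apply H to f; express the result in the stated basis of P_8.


g(x) = -(4/3)x^8 - (224/3)x^6 - (7843/6)x^4 - (20402/3)x^2 - (3/2)x - 14477/3

order-1 term: -(224/3)x^6 - (560/3)x^4 - (242/3)x^2 - 11/3
order-2 term: -1120x^4 - 2240x^2 - 342
order-3 term: -4480x^2 - 2240
order-4 term: -2240
the series for exp(Δ ∘ ∇) f terminates at order 4
exp(Δ ∘ ∇) f = -(4/3)x^8 - (224/3)x^6 - (7843/6)x^4 - (20402/3)x^2 - (3/2)x - 14477/3


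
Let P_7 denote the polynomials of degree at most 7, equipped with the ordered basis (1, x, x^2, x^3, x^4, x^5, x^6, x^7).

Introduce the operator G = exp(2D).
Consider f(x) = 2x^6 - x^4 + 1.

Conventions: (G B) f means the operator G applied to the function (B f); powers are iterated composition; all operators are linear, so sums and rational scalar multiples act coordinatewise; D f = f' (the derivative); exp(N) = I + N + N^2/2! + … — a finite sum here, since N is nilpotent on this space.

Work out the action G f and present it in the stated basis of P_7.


order-1 term: 24x^5 - 8x^3
order-2 term: 120x^4 - 24x^2
order-3 term: 320x^3 - 32x
order-4 term: 480x^2 - 16
order-5 term: 384x
order-6 term: 128
the series for exp(2D) f terminates at order 6
exp(2D) f = 2x^6 + 24x^5 + 119x^4 + 312x^3 + 456x^2 + 352x + 113

the result is g(x) = 2x^6 + 24x^5 + 119x^4 + 312x^3 + 456x^2 + 352x + 113


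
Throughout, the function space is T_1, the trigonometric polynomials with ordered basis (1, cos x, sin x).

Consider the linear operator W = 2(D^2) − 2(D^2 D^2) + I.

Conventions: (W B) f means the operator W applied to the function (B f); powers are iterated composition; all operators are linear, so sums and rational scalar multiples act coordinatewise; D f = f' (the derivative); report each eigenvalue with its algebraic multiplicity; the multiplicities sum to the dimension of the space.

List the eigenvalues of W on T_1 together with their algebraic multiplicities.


image of 1: 1
image of cos x: -3cos x
image of sin x: -3sin x
the matrix is diagonal; its diagonal is (1, -3, -3)
for a triangular matrix the eigenvalues are the diagonal entries, with algebraic multiplicity their repetition count

λ = -3 (multiplicity 2), λ = 1 (multiplicity 1)


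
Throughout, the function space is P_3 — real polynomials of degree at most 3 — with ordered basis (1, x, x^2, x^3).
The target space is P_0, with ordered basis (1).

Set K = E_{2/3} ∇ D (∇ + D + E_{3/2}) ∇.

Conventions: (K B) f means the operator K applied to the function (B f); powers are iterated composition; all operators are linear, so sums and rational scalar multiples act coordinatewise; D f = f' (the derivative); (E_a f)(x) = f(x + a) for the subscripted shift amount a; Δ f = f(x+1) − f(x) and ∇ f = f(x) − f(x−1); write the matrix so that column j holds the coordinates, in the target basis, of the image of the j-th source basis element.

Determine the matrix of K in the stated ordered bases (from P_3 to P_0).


image of 1: 0
image of x: 0
image of x^2: 0
image of x^3: 6
each image's coordinates form column j of the matrix

the matrix is [[0, 0, 0, 6]] (rows listed top to bottom)


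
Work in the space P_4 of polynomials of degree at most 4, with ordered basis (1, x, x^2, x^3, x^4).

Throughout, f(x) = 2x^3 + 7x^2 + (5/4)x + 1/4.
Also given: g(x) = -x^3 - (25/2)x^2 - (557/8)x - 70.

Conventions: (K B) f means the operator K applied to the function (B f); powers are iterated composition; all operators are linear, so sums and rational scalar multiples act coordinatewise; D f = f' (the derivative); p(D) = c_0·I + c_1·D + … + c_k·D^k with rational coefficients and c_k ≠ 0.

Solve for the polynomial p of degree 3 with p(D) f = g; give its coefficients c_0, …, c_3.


p(D) = -(1/2)·I − (3/2)·D − 4·D^2 − D^3, i.e. c_0 = -1/2, c_1 = -3/2, c_2 = -4, c_3 = -1

D^0 f = 2x^3 + 7x^2 + (5/4)x + 1/4
D^1 f = 6x^2 + 14x + 5/4
D^2 f = 12x + 14
D^3 f = 12
matching coefficients of g against c_0 f + c_1 Df + … from the top degree down determines the c_i
solution: c_0 = -1/2, c_1 = -3/2, c_2 = -4, c_3 = -1


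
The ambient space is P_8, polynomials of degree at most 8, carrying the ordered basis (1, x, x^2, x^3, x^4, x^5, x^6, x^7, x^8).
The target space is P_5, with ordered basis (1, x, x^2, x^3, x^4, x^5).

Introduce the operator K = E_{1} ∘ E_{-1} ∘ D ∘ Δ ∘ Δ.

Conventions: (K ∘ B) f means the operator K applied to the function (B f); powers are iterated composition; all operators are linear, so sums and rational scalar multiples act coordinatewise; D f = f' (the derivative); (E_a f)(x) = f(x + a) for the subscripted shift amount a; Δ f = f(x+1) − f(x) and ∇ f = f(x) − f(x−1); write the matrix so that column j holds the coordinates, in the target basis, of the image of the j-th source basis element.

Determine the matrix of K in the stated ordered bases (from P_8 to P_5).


image of 1: 0
image of x: 0
image of x^2: 0
image of x^3: 6
image of x^4: 24x + 24
image of x^5: 60x^2 + 120x + 70
image of x^6: 120x^3 + 360x^2 + 420x + 180
image of x^7: 210x^4 + 840x^3 + 1470x^2 + 1260x + 434
image of x^8: 336x^5 + 1680x^4 + 3920x^3 + 5040x^2 + 3472x + 1008
each image's coordinates form column j of the matrix

the matrix is [[0, 0, 0, 6, 24, 70, 180, 434, 1008]; [0, 0, 0, 0, 24, 120, 420, 1260, 3472]; [0, 0, 0, 0, 0, 60, 360, 1470, 5040]; [0, 0, 0, 0, 0, 0, 120, 840, 3920]; [0, 0, 0, 0, 0, 0, 0, 210, 1680]; [0, 0, 0, 0, 0, 0, 0, 0, 336]] (rows listed top to bottom)


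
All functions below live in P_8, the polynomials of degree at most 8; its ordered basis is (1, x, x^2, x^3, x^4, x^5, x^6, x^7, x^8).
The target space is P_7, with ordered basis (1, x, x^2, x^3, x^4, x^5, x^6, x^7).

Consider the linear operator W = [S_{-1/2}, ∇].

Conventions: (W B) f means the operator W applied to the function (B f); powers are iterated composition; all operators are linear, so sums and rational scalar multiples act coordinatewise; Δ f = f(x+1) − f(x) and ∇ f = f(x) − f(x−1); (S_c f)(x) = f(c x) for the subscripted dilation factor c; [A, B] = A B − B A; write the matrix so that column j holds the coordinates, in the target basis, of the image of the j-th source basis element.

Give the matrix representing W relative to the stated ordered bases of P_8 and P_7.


the matrix is [[0, 3/2, -3/4, 9/8, -15/16, 33/32, -63/64, 129/128, -255/256]; [0, 0, -3/2, 9/8, -9/4, 75/32, -99/32, 441/128, -129/32]; [0, 0, 0, 9/8, -9/8, 45/16, -225/64, 693/128, -441/64]; [0, 0, 0, 0, -3/4, 15/16, -45/16, 525/128, -231/32]; [0, 0, 0, 0, 0, 15/32, -45/64, 315/128, -525/128]; [0, 0, 0, 0, 0, 0, -9/32, 63/128, -63/32]; [0, 0, 0, 0, 0, 0, 0, 21/128, -21/64]; [0, 0, 0, 0, 0, 0, 0, 0, -3/32]] (rows listed top to bottom)

image of 1: 0
image of x: 3/2
image of x^2: -(3/2)x - 3/4
image of x^3: (9/8)x^2 + (9/8)x + 9/8
image of x^4: -(3/4)x^3 - (9/8)x^2 - (9/4)x - 15/16
image of x^5: (15/32)x^4 + (15/16)x^3 + (45/16)x^2 + (75/32)x + 33/32
image of x^6: -(9/32)x^5 - (45/64)x^4 - (45/16)x^3 - (225/64)x^2 - (99/32)x - 63/64
image of x^7: (21/128)x^6 + (63/128)x^5 + (315/128)x^4 + (525/128)x^3 + (693/128)x^2 + (441/128)x + 129/128
image of x^8: -(3/32)x^7 - (21/64)x^6 - (63/32)x^5 - (525/128)x^4 - (231/32)x^3 - (441/64)x^2 - (129/32)x - 255/256
each image's coordinates form column j of the matrix


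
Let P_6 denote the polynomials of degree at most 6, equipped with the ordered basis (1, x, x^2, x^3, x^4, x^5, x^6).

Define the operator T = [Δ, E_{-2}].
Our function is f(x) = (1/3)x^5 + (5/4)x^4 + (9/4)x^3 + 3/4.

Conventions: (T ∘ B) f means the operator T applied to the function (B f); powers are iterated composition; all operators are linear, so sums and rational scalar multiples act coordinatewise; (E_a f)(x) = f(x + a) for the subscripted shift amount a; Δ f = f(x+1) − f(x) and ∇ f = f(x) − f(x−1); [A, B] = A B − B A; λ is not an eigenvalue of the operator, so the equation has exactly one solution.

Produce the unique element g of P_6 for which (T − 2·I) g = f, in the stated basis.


the result is g(x) = -(1/6)x^5 - (5/8)x^4 - (9/8)x^3 - 3/8

write g with unknown coordinates in the stated basis and equate coefficients in (T − 2·I) g = f
solving from the highest basis element down gives g = -(1/6)x^5 - (5/8)x^4 - (9/8)x^3 - 3/8
check: T g = 0
so T g − 2·g = (1/3)x^5 + (5/4)x^4 + (9/4)x^3 + 3/4 = f ✓


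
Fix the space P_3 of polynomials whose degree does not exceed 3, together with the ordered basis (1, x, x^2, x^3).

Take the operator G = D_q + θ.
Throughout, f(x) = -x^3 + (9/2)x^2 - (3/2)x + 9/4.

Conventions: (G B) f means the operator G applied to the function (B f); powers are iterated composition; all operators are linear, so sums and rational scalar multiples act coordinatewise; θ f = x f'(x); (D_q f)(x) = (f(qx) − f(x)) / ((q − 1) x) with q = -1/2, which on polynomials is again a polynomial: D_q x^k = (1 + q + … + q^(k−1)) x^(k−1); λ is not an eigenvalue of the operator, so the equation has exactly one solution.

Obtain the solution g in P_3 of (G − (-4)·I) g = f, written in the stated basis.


the result is g(x) = -(1/7)x^3 + (43/56)x^2 - (211/560)x + 1471/2240

write g with unknown coordinates in the stated basis and equate coefficients in (G − (-4)·I) g = f
solving from the highest basis element down gives g = -(1/7)x^3 + (43/56)x^2 - (211/560)x + 1471/2240
check: G g = -(3/7)x^3 + (10/7)x^2 + (1/140)x - 211/560
so G g − (-4)·g = -x^3 + (9/2)x^2 - (3/2)x + 9/4 = f ✓


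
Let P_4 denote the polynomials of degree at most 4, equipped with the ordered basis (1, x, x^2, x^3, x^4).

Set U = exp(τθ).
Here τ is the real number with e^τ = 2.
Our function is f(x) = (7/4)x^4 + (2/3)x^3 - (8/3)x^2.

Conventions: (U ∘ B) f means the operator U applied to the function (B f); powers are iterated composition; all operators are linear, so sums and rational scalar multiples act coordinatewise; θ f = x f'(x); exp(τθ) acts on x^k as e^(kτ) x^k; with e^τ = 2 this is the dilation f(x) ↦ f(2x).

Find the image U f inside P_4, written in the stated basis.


exp(τθ) x^k = e^(kτ) x^k; with e^τ = 2 this sends x^k to 2^k x^k
x^2 ↦ 4 x^2
x^3 ↦ 8 x^3
x^4 ↦ 16 x^4
applying this coordinatewise to f: exp(τθ) f = 28x^4 + (16/3)x^3 - (32/3)x^2

g(x) = 28x^4 + (16/3)x^3 - (32/3)x^2


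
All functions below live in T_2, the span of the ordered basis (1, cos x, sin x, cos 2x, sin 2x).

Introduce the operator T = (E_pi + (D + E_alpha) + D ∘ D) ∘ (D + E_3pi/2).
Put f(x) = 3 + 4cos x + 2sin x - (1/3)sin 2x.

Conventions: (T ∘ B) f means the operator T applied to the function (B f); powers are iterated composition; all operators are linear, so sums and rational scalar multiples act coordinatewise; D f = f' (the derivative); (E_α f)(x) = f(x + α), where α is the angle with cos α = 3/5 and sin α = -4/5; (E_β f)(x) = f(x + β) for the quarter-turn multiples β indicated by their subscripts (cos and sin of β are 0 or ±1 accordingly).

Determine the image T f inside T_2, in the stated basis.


D f = 2cos x - 4sin x - (2/3)cos 2x
E_3pi/2 f = 3 - 2cos x + 4sin x + (1/3)sin 2x
(D + E_3pi/2) f = 3 - (2/3)cos 2x + (1/3)sin 2x
E_pi (D + E_3pi/2) f = 3 - (2/3)cos 2x + (1/3)sin 2x
D (D + E_3pi/2) f = (2/3)cos 2x + (4/3)sin 2x
E_alpha (D + E_3pi/2) f = 3 - (2/15)cos 2x - (11/15)sin 2x
(D + E_alpha) (D + E_3pi/2) f = 3 + (8/15)cos 2x + (3/5)sin 2x
D (D + E_3pi/2) f = (2/3)cos 2x + (4/3)sin 2x
D D (D + E_3pi/2) f = (8/3)cos 2x - (4/3)sin 2x
(E_pi + (D + E_alpha) + D ∘ D) (D + E_3pi/2) f = 6 + (38/15)cos 2x - (2/5)sin 2x

g(x) = 6 + (38/15)cos 2x - (2/5)sin 2x


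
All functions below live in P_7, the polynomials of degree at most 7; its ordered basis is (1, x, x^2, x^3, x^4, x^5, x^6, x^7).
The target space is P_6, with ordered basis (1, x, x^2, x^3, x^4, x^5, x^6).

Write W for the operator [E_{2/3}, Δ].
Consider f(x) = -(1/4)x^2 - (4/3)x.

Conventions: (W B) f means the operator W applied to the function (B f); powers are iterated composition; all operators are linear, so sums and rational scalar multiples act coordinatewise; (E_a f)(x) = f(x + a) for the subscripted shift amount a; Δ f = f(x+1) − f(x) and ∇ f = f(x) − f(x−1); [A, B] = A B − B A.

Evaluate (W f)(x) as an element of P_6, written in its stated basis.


Δ f = -(1/2)x - 19/12
E_{2/3} Δ f = -(1/2)x - 23/12
E_{2/3} f = -(1/4)x^2 - (5/3)x - 1
Δ E_{2/3} f = -(1/2)x - 23/12
[E_{2/3}, Δ] f = 0

the image equals g(x) = 0


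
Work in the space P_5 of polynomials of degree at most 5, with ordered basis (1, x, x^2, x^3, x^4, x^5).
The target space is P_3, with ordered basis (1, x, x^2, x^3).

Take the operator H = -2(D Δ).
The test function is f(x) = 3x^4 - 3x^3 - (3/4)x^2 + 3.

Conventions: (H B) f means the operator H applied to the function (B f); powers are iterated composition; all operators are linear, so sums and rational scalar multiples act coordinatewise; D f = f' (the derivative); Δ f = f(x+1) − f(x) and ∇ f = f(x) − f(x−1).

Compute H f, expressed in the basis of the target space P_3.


Δ f = 12x^3 + 9x^2 + (3/2)x - 3/4
D Δ f = 36x^2 + 18x + 3/2
(-2(D Δ)) f = -72x^2 - 36x - 3

g(x) = -72x^2 - 36x - 3


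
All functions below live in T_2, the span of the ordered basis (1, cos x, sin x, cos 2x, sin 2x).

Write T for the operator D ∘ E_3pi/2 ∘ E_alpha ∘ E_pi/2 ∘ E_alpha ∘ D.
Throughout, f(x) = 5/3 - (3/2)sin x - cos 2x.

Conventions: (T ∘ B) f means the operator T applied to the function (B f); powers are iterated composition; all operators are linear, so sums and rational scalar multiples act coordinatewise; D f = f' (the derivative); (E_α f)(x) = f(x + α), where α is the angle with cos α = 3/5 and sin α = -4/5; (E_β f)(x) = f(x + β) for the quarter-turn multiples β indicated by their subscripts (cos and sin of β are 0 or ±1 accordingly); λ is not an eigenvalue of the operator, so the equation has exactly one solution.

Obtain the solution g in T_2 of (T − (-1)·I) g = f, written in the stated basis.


write g with unknown coordinates in the stated basis and equate coefficients in (T − (-1)·I) g = f
solving from the highest basis element down gives g = 5/3 + (9/16)cos x - (3/4)sin x - (911/4947)cos 2x + (448/4947)sin 2x
check: T g = -(9/16)cos x - (3/4)sin x - (4036/4947)cos 2x - (448/4947)sin 2x
so T g − (-1)·g = 5/3 - (3/2)sin x - cos 2x = f ✓

the result is g(x) = 5/3 + (9/16)cos x - (3/4)sin x - (911/4947)cos 2x + (448/4947)sin 2x


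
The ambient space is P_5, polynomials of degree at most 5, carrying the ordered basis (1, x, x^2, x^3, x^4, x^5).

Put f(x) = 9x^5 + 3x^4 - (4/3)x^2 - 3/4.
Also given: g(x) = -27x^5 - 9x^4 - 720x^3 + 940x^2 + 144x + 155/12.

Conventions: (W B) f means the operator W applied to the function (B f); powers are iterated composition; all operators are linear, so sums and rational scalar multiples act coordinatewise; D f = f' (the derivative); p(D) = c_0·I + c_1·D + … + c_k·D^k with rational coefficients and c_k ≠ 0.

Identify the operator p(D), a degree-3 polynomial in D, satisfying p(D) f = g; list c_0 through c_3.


p(D) = -3·I − 4·D^2 + 2·D^3, i.e. c_0 = -3, c_1 = 0, c_2 = -4, c_3 = 2

D^0 f = 9x^5 + 3x^4 - (4/3)x^2 - 3/4
D^1 f = 45x^4 + 12x^3 - (8/3)x
D^2 f = 180x^3 + 36x^2 - 8/3
D^3 f = 540x^2 + 72x
matching coefficients of g against c_0 f + c_1 Df + … from the top degree down determines the c_i
solution: c_0 = -3, c_1 = 0, c_2 = -4, c_3 = 2


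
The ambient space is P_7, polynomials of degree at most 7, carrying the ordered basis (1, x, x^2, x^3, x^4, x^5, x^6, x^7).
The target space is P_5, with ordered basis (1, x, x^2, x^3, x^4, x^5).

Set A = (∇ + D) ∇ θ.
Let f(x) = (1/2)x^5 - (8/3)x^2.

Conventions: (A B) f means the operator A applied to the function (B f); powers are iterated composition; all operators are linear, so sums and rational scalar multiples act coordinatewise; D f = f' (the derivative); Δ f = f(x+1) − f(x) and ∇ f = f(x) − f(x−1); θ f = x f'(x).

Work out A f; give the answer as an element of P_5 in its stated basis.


g(x) = 100x^3 - 225x^2 + 225x - 653/6

θ f = (5/2)x^5 - (16/3)x^2
∇ θ f = (25/2)x^4 - 25x^3 + 25x^2 - (139/6)x + 47/6
∇ (∇ θ) f = 50x^3 - 150x^2 + 175x - 257/3
D (∇ θ) f = 50x^3 - 75x^2 + 50x - 139/6
(∇ + D) (∇ θ) f = 100x^3 - 225x^2 + 225x - 653/6


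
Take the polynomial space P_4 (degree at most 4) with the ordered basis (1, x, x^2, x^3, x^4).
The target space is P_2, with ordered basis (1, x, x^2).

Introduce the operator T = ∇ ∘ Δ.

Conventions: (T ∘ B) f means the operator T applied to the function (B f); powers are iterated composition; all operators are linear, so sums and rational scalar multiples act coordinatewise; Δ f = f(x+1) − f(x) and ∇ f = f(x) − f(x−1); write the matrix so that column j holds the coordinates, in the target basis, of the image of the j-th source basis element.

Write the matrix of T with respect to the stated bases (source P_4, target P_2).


the matrix is [[0, 0, 2, 0, 2]; [0, 0, 0, 6, 0]; [0, 0, 0, 0, 12]] (rows listed top to bottom)

image of 1: 0
image of x: 0
image of x^2: 2
image of x^3: 6x
image of x^4: 12x^2 + 2
each image's coordinates form column j of the matrix


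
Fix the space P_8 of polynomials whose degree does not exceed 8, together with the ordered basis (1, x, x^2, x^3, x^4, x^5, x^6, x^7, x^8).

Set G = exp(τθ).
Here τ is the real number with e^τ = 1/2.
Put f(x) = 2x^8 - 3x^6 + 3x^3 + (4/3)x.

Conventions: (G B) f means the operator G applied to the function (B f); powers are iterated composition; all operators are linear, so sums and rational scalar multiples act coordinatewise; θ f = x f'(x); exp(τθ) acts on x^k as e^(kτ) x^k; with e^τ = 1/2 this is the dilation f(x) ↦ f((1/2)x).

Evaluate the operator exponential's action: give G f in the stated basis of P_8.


exp(τθ) x^k = e^(kτ) x^k; with e^τ = 1/2 this sends x^k to (1/2)^k x^k
x ↦ 1/2 x
x^3 ↦ 1/8 x^3
x^6 ↦ 1/64 x^6
x^8 ↦ 1/256 x^8
applying this coordinatewise to f: exp(τθ) f = (1/128)x^8 - (3/64)x^6 + (3/8)x^3 + (2/3)x

the image equals g(x) = (1/128)x^8 - (3/64)x^6 + (3/8)x^3 + (2/3)x


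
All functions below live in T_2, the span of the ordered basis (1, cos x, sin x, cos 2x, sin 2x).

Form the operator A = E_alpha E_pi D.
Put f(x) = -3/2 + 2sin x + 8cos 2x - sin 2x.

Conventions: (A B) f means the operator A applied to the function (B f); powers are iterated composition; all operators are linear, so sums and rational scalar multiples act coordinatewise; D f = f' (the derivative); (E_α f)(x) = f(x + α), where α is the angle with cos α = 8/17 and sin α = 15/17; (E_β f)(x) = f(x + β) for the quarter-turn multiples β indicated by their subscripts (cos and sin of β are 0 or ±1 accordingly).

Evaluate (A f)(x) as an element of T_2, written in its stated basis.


D f = 2cos x - 2cos 2x - 16sin 2x
E_pi D f = -2cos x - 2cos 2x - 16sin 2x
E_alpha E_pi D f = -(16/17)cos x + (30/17)sin x - (3518/289)cos 2x + (3056/289)sin 2x

the image equals g(x) = -(16/17)cos x + (30/17)sin x - (3518/289)cos 2x + (3056/289)sin 2x


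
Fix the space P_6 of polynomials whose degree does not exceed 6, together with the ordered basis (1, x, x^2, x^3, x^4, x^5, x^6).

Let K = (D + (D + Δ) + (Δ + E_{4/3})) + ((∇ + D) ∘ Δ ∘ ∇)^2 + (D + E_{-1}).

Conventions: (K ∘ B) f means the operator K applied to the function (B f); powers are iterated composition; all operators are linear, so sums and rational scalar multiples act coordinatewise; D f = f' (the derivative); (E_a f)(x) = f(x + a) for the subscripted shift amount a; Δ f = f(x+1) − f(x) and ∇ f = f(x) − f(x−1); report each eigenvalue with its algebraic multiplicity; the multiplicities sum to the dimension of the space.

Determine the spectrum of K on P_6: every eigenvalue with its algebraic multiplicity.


image of 1: 2
image of x: 2x + 16/3
image of x^2: 2x^2 + (32/3)x + 43/9
image of x^3: 2x^3 + 16x^2 + (43/3)x + 91/27
image of x^4: 2x^4 + (64/3)x^3 + (86/3)x^2 + (364/27)x + 499/81
image of x^5: 2x^5 + (80/3)x^4 + (430/9)x^3 + (910/27)x^2 + (2495/81)x + 1267/243
image of x^6: 2x^6 + 32x^5 + (215/3)x^4 + (1820/27)x^3 + (2495/27)x^2 + (2534/81)x + 2105803/729
the matrix is upper triangular; its diagonal is (2, 2, 2, 2, 2, 2, 2)
for a triangular matrix the eigenvalues are the diagonal entries, with algebraic multiplicity their repetition count

λ = 2 (multiplicity 7)


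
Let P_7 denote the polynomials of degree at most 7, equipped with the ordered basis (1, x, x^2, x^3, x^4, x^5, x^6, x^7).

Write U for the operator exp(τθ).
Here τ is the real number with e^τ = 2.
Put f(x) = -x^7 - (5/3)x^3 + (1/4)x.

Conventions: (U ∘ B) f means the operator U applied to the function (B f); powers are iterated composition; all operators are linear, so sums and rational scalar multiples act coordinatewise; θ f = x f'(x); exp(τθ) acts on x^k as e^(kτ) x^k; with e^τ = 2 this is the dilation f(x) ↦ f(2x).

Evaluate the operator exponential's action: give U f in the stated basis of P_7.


the result is g(x) = -128x^7 - (40/3)x^3 + (1/2)x

exp(τθ) x^k = e^(kτ) x^k; with e^τ = 2 this sends x^k to 2^k x^k
x ↦ 2 x
x^3 ↦ 8 x^3
x^7 ↦ 128 x^7
applying this coordinatewise to f: exp(τθ) f = -128x^7 - (40/3)x^3 + (1/2)x


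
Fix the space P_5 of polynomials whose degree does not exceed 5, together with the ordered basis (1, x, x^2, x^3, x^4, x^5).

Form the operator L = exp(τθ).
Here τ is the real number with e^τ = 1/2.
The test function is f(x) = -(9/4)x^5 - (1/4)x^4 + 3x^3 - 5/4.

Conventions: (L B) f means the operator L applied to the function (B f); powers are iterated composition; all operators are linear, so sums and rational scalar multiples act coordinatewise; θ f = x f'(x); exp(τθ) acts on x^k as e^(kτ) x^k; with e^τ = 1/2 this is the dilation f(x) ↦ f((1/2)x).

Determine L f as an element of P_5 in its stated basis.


exp(τθ) x^k = e^(kτ) x^k; with e^τ = 1/2 this sends x^k to (1/2)^k x^k
x^3 ↦ 1/8 x^3
x^4 ↦ 1/16 x^4
x^5 ↦ 1/32 x^5
applying this coordinatewise to f: exp(τθ) f = -(9/128)x^5 - (1/64)x^4 + (3/8)x^3 - 5/4

the image equals g(x) = -(9/128)x^5 - (1/64)x^4 + (3/8)x^3 - 5/4


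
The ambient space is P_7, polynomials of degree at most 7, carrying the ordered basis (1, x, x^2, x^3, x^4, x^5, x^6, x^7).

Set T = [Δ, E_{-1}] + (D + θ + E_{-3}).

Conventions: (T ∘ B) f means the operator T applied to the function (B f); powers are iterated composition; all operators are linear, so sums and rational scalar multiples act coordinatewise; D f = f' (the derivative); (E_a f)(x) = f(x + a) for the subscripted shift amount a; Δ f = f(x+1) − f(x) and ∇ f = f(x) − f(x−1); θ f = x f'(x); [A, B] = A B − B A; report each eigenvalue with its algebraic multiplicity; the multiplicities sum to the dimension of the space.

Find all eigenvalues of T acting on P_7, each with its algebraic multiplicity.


λ = 1 (multiplicity 1), λ = 2 (multiplicity 1), λ = 3 (multiplicity 1), λ = 4 (multiplicity 1), λ = 5 (multiplicity 1), λ = 6 (multiplicity 1), λ = 7 (multiplicity 1), λ = 8 (multiplicity 1)

image of 1: 1
image of x: 2x - 2
image of x^2: 3x^2 - 4x + 9
image of x^3: 4x^3 - 6x^2 + 27x - 27
image of x^4: 5x^4 - 8x^3 + 54x^2 - 108x + 81
image of x^5: 6x^5 - 10x^4 + 90x^3 - 270x^2 + 405x - 243
image of x^6: 7x^6 - 12x^5 + 135x^4 - 540x^3 + 1215x^2 - 1458x + 729
image of x^7: 8x^7 - 14x^6 + 189x^5 - 945x^4 + 2835x^3 - 5103x^2 + 5103x - 2187
the matrix is upper triangular; its diagonal is (1, 2, 3, 4, 5, 6, 7, 8)
for a triangular matrix the eigenvalues are the diagonal entries, with algebraic multiplicity their repetition count


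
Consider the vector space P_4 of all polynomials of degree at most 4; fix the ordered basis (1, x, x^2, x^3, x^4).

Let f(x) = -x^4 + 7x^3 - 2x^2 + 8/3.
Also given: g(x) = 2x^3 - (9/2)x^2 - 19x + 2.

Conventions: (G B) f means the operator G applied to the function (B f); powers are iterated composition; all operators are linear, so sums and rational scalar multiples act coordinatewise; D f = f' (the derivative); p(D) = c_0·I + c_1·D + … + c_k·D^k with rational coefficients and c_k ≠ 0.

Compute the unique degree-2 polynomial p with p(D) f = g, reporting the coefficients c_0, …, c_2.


c_0 = 0, c_1 = -1/2, c_2 = -1/2

D^0 f = -x^4 + 7x^3 - 2x^2 + 8/3
D^1 f = -4x^3 + 21x^2 - 4x
D^2 f = -12x^2 + 42x - 4
matching coefficients of g against c_0 f + c_1 Df + … from the top degree down determines the c_i
solution: c_0 = 0, c_1 = -1/2, c_2 = -1/2


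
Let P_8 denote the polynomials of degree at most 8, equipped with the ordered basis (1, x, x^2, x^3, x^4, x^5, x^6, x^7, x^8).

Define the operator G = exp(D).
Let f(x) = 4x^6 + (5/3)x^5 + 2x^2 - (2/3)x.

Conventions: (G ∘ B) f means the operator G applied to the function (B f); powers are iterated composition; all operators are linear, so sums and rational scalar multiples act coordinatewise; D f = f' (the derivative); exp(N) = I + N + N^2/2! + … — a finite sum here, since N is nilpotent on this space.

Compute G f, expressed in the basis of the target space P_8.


order-1 term: 24x^5 + (25/3)x^4 + 4x - 2/3
order-2 term: 60x^4 + (50/3)x^3 + 2
order-3 term: 80x^3 + (50/3)x^2
order-4 term: 60x^2 + (25/3)x
order-5 term: 24x + 5/3
order-6 term: 4
the series for exp(D) f terminates at order 6
exp(D) f = 4x^6 + (77/3)x^5 + (205/3)x^4 + (290/3)x^3 + (236/3)x^2 + (107/3)x + 7

g(x) = 4x^6 + (77/3)x^5 + (205/3)x^4 + (290/3)x^3 + (236/3)x^2 + (107/3)x + 7


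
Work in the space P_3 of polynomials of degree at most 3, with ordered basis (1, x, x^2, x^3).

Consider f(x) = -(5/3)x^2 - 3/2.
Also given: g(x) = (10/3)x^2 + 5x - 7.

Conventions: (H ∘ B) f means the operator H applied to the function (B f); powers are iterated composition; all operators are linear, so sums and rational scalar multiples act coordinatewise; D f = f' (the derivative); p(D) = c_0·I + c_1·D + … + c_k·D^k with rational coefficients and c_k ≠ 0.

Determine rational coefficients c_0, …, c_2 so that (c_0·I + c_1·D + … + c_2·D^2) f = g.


p(D) = -2·I − (3/2)·D + 3·D^2, i.e. c_0 = -2, c_1 = -3/2, c_2 = 3

D^0 f = -(5/3)x^2 - 3/2
D^1 f = -(10/3)x
D^2 f = -10/3
matching coefficients of g against c_0 f + c_1 Df + … from the top degree down determines the c_i
solution: c_0 = -2, c_1 = -3/2, c_2 = 3


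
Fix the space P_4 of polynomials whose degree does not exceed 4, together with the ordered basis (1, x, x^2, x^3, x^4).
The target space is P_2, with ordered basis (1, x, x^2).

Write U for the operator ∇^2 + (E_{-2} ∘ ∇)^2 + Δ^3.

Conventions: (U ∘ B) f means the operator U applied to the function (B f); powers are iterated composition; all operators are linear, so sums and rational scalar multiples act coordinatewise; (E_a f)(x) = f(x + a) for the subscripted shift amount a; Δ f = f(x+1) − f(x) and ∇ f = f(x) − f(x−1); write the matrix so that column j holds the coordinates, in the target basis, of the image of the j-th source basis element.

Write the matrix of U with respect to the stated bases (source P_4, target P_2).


the matrix is [[0, 0, 4, -30, 352]; [0, 0, 0, 12, -120]; [0, 0, 0, 0, 24]] (rows listed top to bottom)

image of 1: 0
image of x: 0
image of x^2: 4
image of x^3: 12x - 30
image of x^4: 24x^2 - 120x + 352
each image's coordinates form column j of the matrix


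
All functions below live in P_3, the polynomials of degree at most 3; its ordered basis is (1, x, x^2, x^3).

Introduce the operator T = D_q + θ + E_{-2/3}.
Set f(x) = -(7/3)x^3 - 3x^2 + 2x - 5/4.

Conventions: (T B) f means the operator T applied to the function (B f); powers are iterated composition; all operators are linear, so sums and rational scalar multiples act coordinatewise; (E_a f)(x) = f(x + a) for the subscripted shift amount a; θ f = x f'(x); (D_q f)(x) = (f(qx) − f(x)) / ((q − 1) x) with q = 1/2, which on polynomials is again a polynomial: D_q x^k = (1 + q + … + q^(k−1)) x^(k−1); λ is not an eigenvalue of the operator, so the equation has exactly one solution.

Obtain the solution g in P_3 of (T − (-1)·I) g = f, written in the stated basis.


the result is g(x) = -(7/15)x^3 - (187/240)x^2 + (1321/1440)x - 17467/25920

write g with unknown coordinates in the stated basis and equate coefficients in (T − (-1)·I) g = f
solving from the highest basis element down gives g = -(7/15)x^3 - (187/240)x^2 + (1321/1440)x - 17467/25920
check: T g = -(28/15)x^3 - (533/240)x^2 + (1559/1440)x - 14933/25920
so T g − (-1)·g = -(7/3)x^3 - 3x^2 + 2x - 5/4 = f ✓


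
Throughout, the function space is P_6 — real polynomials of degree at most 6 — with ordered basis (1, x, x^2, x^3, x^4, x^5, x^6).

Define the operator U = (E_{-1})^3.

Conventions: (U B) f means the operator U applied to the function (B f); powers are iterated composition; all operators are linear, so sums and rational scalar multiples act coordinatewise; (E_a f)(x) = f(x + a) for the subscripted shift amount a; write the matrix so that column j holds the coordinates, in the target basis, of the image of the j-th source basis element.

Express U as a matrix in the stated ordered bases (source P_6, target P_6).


image of 1: 1
image of x: x - 3
image of x^2: x^2 - 6x + 9
image of x^3: x^3 - 9x^2 + 27x - 27
image of x^4: x^4 - 12x^3 + 54x^2 - 108x + 81
image of x^5: x^5 - 15x^4 + 90x^3 - 270x^2 + 405x - 243
image of x^6: x^6 - 18x^5 + 135x^4 - 540x^3 + 1215x^2 - 1458x + 729
each image's coordinates form column j of the matrix

the matrix is [[1, -3, 9, -27, 81, -243, 729]; [0, 1, -6, 27, -108, 405, -1458]; [0, 0, 1, -9, 54, -270, 1215]; [0, 0, 0, 1, -12, 90, -540]; [0, 0, 0, 0, 1, -15, 135]; [0, 0, 0, 0, 0, 1, -18]; [0, 0, 0, 0, 0, 0, 1]] (rows listed top to bottom)


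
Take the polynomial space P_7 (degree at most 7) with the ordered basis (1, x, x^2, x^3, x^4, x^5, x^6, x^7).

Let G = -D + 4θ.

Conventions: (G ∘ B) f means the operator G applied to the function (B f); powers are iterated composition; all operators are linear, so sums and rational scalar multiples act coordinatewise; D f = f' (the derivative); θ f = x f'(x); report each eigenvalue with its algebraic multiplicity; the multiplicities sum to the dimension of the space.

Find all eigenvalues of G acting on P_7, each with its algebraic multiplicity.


λ = 0 (multiplicity 1), λ = 4 (multiplicity 1), λ = 8 (multiplicity 1), λ = 12 (multiplicity 1), λ = 16 (multiplicity 1), λ = 20 (multiplicity 1), λ = 24 (multiplicity 1), λ = 28 (multiplicity 1)

image of 1: 0
image of x: 4x - 1
image of x^2: 8x^2 - 2x
image of x^3: 12x^3 - 3x^2
image of x^4: 16x^4 - 4x^3
image of x^5: 20x^5 - 5x^4
image of x^6: 24x^6 - 6x^5
image of x^7: 28x^7 - 7x^6
the matrix is upper triangular; its diagonal is (0, 4, 8, 12, 16, 20, 24, 28)
for a triangular matrix the eigenvalues are the diagonal entries, with algebraic multiplicity their repetition count


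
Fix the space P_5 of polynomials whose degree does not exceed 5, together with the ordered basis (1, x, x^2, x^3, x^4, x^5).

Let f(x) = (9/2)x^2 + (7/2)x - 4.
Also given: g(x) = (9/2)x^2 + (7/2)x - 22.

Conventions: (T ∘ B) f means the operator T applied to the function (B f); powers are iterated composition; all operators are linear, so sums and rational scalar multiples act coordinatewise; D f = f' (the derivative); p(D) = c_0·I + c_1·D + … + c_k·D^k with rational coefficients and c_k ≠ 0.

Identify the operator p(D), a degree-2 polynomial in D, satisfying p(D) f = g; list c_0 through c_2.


D^0 f = (9/2)x^2 + (7/2)x - 4
D^1 f = 9x + 7/2
D^2 f = 9
matching coefficients of g against c_0 f + c_1 Df + … from the top degree down determines the c_i
solution: c_0 = 1, c_1 = 0, c_2 = -2

c_0 = 1, c_1 = 0, c_2 = -2
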